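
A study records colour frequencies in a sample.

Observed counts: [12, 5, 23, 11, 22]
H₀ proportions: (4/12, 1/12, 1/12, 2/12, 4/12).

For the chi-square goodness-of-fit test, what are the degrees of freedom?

degrees of freedom = 4

df = k − 1 = 5 − 1 = 4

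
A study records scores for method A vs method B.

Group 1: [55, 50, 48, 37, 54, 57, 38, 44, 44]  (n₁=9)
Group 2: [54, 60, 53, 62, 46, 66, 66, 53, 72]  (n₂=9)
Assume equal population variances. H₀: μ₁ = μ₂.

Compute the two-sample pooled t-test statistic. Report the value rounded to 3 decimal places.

x̄₁=47.444, s₁=7.248, n₁=9
x̄₂=59.111, s₂=8.238, n₂=9
s_p² = [8·7.248² + 8·8.238²]/16 = 60.1944
SE = √(s_p²·(1/9+1/9)) = 3.6574
t = (47.444−59.111)/3.6574 = -3.1899
df = 16

test statistic = -3.190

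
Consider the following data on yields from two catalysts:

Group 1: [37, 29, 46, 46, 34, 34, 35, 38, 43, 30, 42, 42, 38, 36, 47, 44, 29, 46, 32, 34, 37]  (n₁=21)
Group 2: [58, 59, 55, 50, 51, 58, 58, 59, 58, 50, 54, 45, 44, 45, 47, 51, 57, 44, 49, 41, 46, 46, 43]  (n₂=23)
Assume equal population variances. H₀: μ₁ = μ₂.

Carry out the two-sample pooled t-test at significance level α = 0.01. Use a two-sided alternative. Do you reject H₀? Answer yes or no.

reject H₀: yes

x̄₁=38.048, s₁=5.878, n₁=21
x̄₂=50.783, s₂=5.992, n₂=23
s_p² = [20·5.878² + 22·5.992²]/42 = 35.2587
SE = √(s_p²·(1/21+1/23)) = 1.7922
t = (38.048−50.783)/1.7922 = -7.1058
df = 42
p-value (two-sided) = 0.00000
At α=0.01: p < α → reject H₀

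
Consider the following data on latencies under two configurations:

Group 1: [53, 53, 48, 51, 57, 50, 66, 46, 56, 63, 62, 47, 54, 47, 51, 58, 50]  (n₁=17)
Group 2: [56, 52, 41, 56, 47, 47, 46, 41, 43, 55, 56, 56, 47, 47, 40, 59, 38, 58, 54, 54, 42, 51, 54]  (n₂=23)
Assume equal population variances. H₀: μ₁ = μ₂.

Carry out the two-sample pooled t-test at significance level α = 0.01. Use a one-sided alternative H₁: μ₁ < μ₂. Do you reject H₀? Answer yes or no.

x̄₁=53.647, s₁=5.947, n₁=17
x̄₂=49.565, s₂=6.515, n₂=23
s_p² = [16·5.947² + 22·6.515²]/38 = 39.4614
SE = √(s_p²·(1/17+1/23)) = 2.0092
t = (53.647−49.565)/2.0092 = 2.0316
df = 38
p-value (one-sided, H₁ less) = 0.97538
At α=0.01: p ≥ α → fail to reject H₀

reject H₀: no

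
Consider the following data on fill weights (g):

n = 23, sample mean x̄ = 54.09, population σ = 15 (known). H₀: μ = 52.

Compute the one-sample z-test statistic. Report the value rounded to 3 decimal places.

SE = σ/√n = 15/√23 = 3.1277
z = (x̄−μ₀)/SE = (54.09−52)/3.1277 = 0.6682

test statistic = 0.668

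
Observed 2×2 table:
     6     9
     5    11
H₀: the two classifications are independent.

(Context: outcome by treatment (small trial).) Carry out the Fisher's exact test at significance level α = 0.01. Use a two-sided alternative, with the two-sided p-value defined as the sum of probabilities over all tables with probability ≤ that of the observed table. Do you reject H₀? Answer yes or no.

reject H₀: no

Margins: r₁=15, r₂=16, c₁=11, c₂=20, n=31
p_obs = C(15,6)·C(16,5)/C(31,11); sum pmf over tables with pmf ≤ p_obs
p-value (two-sided) = 0.71599
At α=0.01: p ≥ α → fail to reject H₀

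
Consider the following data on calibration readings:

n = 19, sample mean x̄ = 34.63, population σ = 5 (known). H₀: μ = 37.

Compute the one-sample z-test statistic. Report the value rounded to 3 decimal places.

SE = σ/√n = 5/√19 = 1.1471
z = (x̄−μ₀)/SE = (34.63−37)/1.1471 = -2.0661

test statistic = -2.066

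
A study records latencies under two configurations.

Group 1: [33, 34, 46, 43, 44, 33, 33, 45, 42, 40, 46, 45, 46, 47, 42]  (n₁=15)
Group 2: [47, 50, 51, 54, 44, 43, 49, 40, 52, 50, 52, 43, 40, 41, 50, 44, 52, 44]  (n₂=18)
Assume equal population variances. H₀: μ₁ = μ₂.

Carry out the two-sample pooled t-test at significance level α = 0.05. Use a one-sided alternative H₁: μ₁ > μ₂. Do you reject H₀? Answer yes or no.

x̄₁=41.267, s₁=5.338, n₁=15
x̄₂=47.000, s₂=4.627, n₂=18
s_p² = [14·5.338² + 17·4.627²]/31 = 24.6108
SE = √(s_p²·(1/15+1/18)) = 1.7344
t = (41.267−47.000)/1.7344 = -3.3057
df = 31
p-value (one-sided, H₁ greater) = 0.99880
At α=0.05: p ≥ α → fail to reject H₀

reject H₀: no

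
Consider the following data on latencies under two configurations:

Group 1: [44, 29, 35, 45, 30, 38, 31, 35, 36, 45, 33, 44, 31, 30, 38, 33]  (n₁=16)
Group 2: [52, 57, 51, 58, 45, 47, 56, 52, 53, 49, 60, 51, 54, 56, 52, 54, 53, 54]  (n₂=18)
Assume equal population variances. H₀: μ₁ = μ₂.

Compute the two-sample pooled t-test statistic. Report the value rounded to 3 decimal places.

test statistic = -10.343

x̄₁=36.062, s₁=5.709, n₁=16
x̄₂=53.000, s₂=3.742, n₂=18
s_p² = [15·5.709² + 17·3.742²]/32 = 22.7168
SE = √(s_p²·(1/16+1/18)) = 1.6376
t = (36.062−53.000)/1.6376 = -10.3427
df = 32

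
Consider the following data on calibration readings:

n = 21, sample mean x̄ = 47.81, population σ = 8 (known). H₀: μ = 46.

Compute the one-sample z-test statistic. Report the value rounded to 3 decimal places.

test statistic = 1.037

SE = σ/√n = 8/√21 = 1.7457
z = (x̄−μ₀)/SE = (47.81−46)/1.7457 = 1.0368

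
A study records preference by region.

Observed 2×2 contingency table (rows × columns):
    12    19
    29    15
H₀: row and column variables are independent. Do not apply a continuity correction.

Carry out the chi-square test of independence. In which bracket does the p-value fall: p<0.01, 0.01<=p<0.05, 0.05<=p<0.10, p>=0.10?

p-value bracket: 0.01<=p<0.05

Row totals [31, 44], col totals [41, 34], n=75
χ² = (12−16.95)²/16.95 + (19−14.05)²/14.05 + (29−24.05)²/24.05 + (15−19.95)²/19.95 = 5.4292
df = 1
p-value (upper-tail) = 0.01980
→ bracket: 0.01<=p<0.05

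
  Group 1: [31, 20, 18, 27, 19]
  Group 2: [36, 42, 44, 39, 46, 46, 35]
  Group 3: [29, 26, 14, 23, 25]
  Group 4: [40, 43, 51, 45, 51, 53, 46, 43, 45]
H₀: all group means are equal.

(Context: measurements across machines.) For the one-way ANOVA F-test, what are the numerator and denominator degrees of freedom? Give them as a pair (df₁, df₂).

k = 4 groups, N = 26 total
df = (k−1, N−k) = (4−1, 26−4) = (3, 22)

degrees of freedom = [3, 22]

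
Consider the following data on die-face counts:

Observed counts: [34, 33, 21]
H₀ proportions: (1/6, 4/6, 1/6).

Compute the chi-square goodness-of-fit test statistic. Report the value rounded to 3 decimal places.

test statistic = 39.449

n = 88; E_i = n·p_i = [14.67, 58.67, 14.67]
χ² = (34−14.67)²/14.67 + (33−58.67)²/58.67 + (21−14.67)²/14.67 = 39.4489
df = 2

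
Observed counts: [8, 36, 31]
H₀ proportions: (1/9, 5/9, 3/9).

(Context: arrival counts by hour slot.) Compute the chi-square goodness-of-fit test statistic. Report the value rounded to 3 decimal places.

n = 75; E_i = n·p_i = [8.33, 41.67, 25.00]
χ² = (8−8.33)²/8.33 + (36−41.67)²/41.67 + (31−25.00)²/25.00 = 2.2240
df = 2

test statistic = 2.224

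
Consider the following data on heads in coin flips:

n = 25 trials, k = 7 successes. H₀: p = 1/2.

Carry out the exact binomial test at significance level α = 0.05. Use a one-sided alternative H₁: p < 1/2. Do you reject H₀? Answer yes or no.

Exact binomial: n=25, k=7, p₀=1/2=0.5000
P(X≤7) from Σ C(n,i)·p₀^i·(1−p₀)^(n−i)
p-value (one-sided, H₁ less) = 0.02164
At α=0.05: p < α → reject H₀

reject H₀: yes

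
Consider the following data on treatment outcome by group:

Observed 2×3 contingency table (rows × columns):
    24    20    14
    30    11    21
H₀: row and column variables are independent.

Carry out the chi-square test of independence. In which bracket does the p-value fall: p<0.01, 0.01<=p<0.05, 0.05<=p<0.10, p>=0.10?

Row totals [58, 62], col totals [54, 31, 35], n=120
χ² = (24−26.10)²/26.10 + (20−14.98)²/14.98 + (14−16.92)²/16.92 + (30−27.90)²/27.90 + (11−16.02)²/16.02 + (21−18.08)²/18.08 = 4.5513
df = 2
p-value (upper-tail) = 0.10273
→ bracket: p>=0.10

p-value bracket: p>=0.10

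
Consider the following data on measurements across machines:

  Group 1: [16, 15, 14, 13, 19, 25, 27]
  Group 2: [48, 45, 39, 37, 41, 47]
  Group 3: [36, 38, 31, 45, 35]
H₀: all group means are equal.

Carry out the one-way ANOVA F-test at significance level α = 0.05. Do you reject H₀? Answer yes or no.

reject H₀: yes

Group means [18.43, 42.83, 37.00], grand mean 31.722
SSB = Σnᵢ(x̄ᵢ−x̄)² = 2117.063; SSW = ΣΣ(x−x̄ᵢ)² = 390.548
MSB = 2117.063/2 = 1058.5317; MSW = 390.548/15 = 26.0365
F = MSB/MSW = 40.6557
df = (2, 15)
p-value (upper-tail) = 0.00000
At α=0.05: p < α → reject H₀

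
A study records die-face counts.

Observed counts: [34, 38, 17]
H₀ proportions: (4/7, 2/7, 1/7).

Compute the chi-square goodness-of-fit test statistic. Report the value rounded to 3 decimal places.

n = 89; E_i = n·p_i = [50.86, 25.43, 12.71]
χ² = (34−50.86)²/50.86 + (38−25.43)²/25.43 + (17−12.71)²/12.71 = 13.2472
df = 2

test statistic = 13.247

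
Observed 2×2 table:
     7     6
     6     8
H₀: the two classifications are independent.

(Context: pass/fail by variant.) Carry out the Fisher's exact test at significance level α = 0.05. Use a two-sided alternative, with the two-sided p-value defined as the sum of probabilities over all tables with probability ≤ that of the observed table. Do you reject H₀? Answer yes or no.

reject H₀: no

Margins: r₁=13, r₂=14, c₁=13, c₂=14, n=27
p_obs = C(13,7)·C(14,6)/C(27,13); sum pmf over tables with pmf ≤ p_obs
p-value (two-sided) = 0.70639
At α=0.05: p ≥ α → fail to reject H₀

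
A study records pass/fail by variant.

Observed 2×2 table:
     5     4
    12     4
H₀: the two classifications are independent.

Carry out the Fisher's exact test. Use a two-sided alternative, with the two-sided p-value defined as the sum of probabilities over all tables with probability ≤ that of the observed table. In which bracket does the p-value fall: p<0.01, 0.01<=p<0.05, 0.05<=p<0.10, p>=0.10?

p-value bracket: p>=0.10

Margins: r₁=9, r₂=16, c₁=17, c₂=8, n=25
p_obs = C(9,5)·C(16,12)/C(25,17); sum pmf over tables with pmf ≤ p_obs
p-value (two-sided) = 0.39422
→ bracket: p>=0.10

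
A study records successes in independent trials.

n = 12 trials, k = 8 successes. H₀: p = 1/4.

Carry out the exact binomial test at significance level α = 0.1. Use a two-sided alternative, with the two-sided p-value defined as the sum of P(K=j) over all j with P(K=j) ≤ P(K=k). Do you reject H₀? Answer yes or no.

reject H₀: yes

Exact binomial: n=12, k=8, p₀=1/4=0.2500
P(X=j) = C(n,j)·p₀^j·(1−p₀)^(n−j); p = Σ P(X=j) over j with P(X=j) ≤ P(X=8)
p-value (two-sided) = 0.00278
At α=0.1: p < α → reject H₀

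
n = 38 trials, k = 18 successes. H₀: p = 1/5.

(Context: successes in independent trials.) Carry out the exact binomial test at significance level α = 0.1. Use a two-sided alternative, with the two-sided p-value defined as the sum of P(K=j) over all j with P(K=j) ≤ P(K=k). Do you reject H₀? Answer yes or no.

reject H₀: yes

Exact binomial: n=38, k=18, p₀=1/5=0.2000
P(X=j) = C(n,j)·p₀^j·(1−p₀)^(n−j); p = Σ P(X=j) over j with P(X=j) ≤ P(X=18)
p-value (two-sided) = 0.00014
At α=0.1: p < α → reject H₀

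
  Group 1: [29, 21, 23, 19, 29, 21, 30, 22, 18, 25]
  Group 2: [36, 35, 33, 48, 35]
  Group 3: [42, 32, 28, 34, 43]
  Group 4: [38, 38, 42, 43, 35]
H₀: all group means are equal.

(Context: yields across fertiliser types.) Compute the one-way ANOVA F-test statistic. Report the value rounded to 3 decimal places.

Group means [23.70, 37.40, 35.80, 39.20], grand mean 31.960
SSB = Σnᵢ(x̄ᵢ−x̄)² = 1166.060; SSW = ΣΣ(x−x̄ᵢ)² = 526.900
MSB = 1166.060/3 = 388.6867; MSW = 526.900/21 = 25.0905
F = MSB/MSW = 15.4914
df = (3, 21)

test statistic = 15.491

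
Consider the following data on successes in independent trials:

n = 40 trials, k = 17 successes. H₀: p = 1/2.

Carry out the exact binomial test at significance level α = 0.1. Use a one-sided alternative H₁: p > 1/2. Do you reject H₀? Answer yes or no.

reject H₀: no

Exact binomial: n=40, k=17, p₀=1/2=0.5000
P(X≥17) from Σ C(n,i)·p₀^i·(1−p₀)^(n−i)
p-value (one-sided, H₁ greater) = 0.86591
At α=0.1: p ≥ α → fail to reject H₀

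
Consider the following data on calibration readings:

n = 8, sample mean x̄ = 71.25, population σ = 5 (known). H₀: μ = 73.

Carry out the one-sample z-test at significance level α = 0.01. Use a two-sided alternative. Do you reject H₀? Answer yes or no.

reject H₀: no

SE = σ/√n = 5/√8 = 1.7678
z = (x̄−μ₀)/SE = (71.25−73)/1.7678 = -0.9899
p-value (two-sided) = 0.32220
At α=0.01: p ≥ α → fail to reject H₀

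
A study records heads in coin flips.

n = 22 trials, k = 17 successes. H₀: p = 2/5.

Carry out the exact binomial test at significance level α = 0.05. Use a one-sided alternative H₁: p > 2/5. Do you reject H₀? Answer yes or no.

Exact binomial: n=22, k=17, p₀=2/5=0.4000
P(X≥17) from Σ C(n,i)·p₀^i·(1−p₀)^(n−i)
p-value (one-sided, H₁ greater) = 0.00043
At α=0.05: p < α → reject H₀

reject H₀: yes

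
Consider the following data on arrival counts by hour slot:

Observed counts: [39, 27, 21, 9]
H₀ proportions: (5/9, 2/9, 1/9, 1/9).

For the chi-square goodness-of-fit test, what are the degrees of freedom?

df = k − 1 = 4 − 1 = 3

degrees of freedom = 3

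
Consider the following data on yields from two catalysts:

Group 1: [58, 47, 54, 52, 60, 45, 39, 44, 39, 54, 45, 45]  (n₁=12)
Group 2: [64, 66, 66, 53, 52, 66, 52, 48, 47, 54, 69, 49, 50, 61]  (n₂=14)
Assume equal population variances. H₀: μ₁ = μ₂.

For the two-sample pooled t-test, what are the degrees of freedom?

df = n₁ + n₂ − 2 = 12 + 14 − 2 = 24

degrees of freedom = 24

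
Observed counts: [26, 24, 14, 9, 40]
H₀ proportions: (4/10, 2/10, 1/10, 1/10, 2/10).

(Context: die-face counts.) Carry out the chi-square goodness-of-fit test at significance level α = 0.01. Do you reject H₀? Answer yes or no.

n = 113; E_i = n·p_i = [45.20, 22.60, 11.30, 11.30, 22.60]
χ² = (26−45.20)²/45.20 + (24−22.60)²/22.60 + (14−11.30)²/11.30 + (9−11.30)²/11.30 + (40−22.60)²/22.60 = 22.7522
df = 4
p-value (upper-tail) = 0.00014
At α=0.01: p < α → reject H₀

reject H₀: yes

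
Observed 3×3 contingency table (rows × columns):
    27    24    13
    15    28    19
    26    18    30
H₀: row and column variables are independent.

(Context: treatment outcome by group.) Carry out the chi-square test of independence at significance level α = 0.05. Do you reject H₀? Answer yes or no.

reject H₀: yes

Row totals [64, 62, 74], col totals [68, 70, 62], n=200
χ² = (27−21.76)²/21.76 + (24−22.40)²/22.40 + (13−19.84)²/19.84 + (15−21.08)²/21.08 + (28−21.70)²/21.70 + (19−19.22)²/19.22 + (26−25.16)²/25.16 + (18−25.90)²/25.90 + (30−22.94)²/22.94 = 11.9299
df = 4
p-value (upper-tail) = 0.01788
At α=0.05: p < α → reject H₀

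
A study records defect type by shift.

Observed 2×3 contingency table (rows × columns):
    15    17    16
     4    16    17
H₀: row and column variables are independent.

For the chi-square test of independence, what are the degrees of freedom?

degrees of freedom = 2

df = (r−1)(c−1) = (2−1)·(3−1) = 2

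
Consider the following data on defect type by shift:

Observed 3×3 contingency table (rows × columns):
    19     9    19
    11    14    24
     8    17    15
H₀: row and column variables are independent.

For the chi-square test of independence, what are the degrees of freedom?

degrees of freedom = 4

df = (r−1)(c−1) = (3−1)·(3−1) = 4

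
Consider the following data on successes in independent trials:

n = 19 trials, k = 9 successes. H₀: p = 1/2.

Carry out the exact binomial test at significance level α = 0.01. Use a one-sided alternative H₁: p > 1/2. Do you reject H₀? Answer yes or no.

Exact binomial: n=19, k=9, p₀=1/2=0.5000
P(X≥9) from Σ C(n,i)·p₀^i·(1−p₀)^(n−i)
p-value (one-sided, H₁ greater) = 0.67620
At α=0.01: p ≥ α → fail to reject H₀

reject H₀: no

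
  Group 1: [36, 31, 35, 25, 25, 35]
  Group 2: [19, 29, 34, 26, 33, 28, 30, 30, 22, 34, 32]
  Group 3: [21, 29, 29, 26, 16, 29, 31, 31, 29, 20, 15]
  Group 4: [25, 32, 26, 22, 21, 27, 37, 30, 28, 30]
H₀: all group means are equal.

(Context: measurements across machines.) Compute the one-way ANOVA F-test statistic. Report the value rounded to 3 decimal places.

test statistic = 1.957

Group means [31.17, 28.82, 25.09, 27.80], grand mean 27.842
SSB = Σnᵢ(x̄ᵢ−x̄)² = 160.074; SSW = ΣΣ(x−x̄ᵢ)² = 926.979
MSB = 160.074/3 = 53.3579; MSW = 926.979/34 = 27.2641
F = MSB/MSW = 1.9571
df = (3, 34)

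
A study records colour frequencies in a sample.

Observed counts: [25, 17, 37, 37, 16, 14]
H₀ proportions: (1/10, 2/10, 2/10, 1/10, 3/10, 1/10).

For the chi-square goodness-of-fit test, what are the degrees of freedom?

df = k − 1 = 6 − 1 = 5

degrees of freedom = 5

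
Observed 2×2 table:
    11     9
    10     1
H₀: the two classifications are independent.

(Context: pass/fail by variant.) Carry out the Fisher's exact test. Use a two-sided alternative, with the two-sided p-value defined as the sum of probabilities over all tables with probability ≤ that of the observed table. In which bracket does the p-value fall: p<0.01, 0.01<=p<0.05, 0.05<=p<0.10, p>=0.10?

Margins: r₁=20, r₂=11, c₁=21, c₂=10, n=31
p_obs = C(20,11)·C(11,10)/C(31,21); sum pmf over tables with pmf ≤ p_obs
p-value (two-sided) = 0.05504
→ bracket: 0.05<=p<0.10

p-value bracket: 0.05<=p<0.10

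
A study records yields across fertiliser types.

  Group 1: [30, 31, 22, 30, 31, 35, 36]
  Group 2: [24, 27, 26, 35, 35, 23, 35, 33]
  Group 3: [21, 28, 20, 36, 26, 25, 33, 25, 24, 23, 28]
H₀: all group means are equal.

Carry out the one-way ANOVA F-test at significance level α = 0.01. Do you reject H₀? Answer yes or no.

Group means [30.71, 29.75, 26.27], grand mean 28.538
SSB = Σnᵢ(x̄ᵢ−x̄)² = 101.351; SSW = ΣΣ(x−x̄ᵢ)² = 549.110
MSB = 101.351/2 = 50.6756; MSW = 549.110/23 = 23.8744
F = MSB/MSW = 2.1226
df = (2, 23)
p-value (upper-tail) = 0.14257
At α=0.01: p ≥ α → fail to reject H₀

reject H₀: no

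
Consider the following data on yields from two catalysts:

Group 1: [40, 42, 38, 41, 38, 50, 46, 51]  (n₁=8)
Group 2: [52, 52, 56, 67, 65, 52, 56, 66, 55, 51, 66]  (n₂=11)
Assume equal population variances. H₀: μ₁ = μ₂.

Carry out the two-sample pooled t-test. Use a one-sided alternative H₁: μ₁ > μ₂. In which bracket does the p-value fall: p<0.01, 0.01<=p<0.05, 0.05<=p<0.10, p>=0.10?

p-value bracket: p>=0.10

x̄₁=43.250, s₁=5.148, n₁=8
x̄₂=58.000, s₂=6.573, n₂=11
s_p² = [7·5.148² + 10·6.573²]/17 = 36.3235
SE = √(s_p²·(1/8+1/11)) = 2.8005
t = (43.250−58.000)/2.8005 = -5.2670
df = 17
p-value (one-sided, H₁ greater) = 0.99997
→ bracket: p>=0.10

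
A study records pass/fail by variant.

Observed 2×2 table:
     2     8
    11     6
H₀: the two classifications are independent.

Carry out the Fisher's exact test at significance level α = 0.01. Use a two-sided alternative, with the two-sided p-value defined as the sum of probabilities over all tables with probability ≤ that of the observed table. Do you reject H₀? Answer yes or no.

Margins: r₁=10, r₂=17, c₁=13, c₂=14, n=27
p_obs = C(10,2)·C(17,11)/C(27,13); sum pmf over tables with pmf ≤ p_obs
p-value (two-sided) = 0.04607
At α=0.01: p ≥ α → fail to reject H₀

reject H₀: no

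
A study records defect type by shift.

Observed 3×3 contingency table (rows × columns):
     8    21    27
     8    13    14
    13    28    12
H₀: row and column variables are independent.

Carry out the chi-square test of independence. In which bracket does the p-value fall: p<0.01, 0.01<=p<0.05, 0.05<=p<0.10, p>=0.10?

p-value bracket: 0.05<=p<0.10

Row totals [56, 35, 53], col totals [29, 62, 53], n=144
χ² = (8−11.28)²/11.28 + (21−24.11)²/24.11 + (27−20.61)²/20.61 + (8−7.05)²/7.05 + (13−15.07)²/15.07 + (14−12.88)²/12.88 + (13−10.67)²/10.67 + (28−22.82)²/22.82 + (12−19.51)²/19.51 = 8.4162
df = 4
p-value (upper-tail) = 0.07747
→ bracket: 0.05<=p<0.10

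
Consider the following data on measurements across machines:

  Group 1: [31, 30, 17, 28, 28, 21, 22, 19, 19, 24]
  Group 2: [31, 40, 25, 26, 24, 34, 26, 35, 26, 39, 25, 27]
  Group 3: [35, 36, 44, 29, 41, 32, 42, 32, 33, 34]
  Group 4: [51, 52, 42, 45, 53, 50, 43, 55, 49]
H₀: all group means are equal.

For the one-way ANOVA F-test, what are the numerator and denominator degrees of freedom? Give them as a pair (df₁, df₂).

degrees of freedom = [3, 37]

k = 4 groups, N = 41 total
df = (k−1, N−k) = (4−1, 41−4) = (3, 37)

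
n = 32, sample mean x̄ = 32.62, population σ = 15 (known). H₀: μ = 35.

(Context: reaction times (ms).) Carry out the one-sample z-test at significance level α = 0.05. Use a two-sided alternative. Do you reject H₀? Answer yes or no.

SE = σ/√n = 15/√32 = 2.6517
z = (x̄−μ₀)/SE = (32.62−35)/2.6517 = -0.8976
p-value (two-sided) = 0.36942
At α=0.05: p ≥ α → fail to reject H₀

reject H₀: no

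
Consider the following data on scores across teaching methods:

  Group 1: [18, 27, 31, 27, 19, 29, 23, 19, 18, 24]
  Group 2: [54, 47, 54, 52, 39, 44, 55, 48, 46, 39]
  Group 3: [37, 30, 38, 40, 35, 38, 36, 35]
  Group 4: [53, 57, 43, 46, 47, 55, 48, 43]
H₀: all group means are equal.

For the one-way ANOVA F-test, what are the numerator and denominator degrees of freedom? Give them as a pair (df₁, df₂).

degrees of freedom = [3, 32]

k = 4 groups, N = 36 total
df = (k−1, N−k) = (4−1, 36−4) = (3, 32)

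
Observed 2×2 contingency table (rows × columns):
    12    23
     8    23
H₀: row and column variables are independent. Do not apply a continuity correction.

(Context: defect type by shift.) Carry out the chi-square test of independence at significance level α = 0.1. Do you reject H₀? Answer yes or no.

reject H₀: no

Row totals [35, 31], col totals [20, 46], n=66
χ² = (12−10.61)²/10.61 + (23−24.39)²/24.39 + (8−9.39)²/9.39 + (23−21.61)²/21.61 = 0.5596
df = 1
p-value (upper-tail) = 0.45441
At α=0.1: p ≥ α → fail to reject H₀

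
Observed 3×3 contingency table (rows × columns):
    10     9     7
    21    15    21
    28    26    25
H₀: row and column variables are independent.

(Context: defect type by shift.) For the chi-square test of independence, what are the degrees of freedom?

degrees of freedom = 4

df = (r−1)(c−1) = (3−1)·(3−1) = 4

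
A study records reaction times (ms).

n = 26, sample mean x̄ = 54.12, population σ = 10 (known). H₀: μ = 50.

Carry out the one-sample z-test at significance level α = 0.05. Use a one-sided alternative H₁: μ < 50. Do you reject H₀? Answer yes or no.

reject H₀: no

SE = σ/√n = 10/√26 = 1.9612
z = (x̄−μ₀)/SE = (54.12−50)/1.9612 = 2.1008
p-value (one-sided, H₁ less) = 0.98217
At α=0.05: p ≥ α → fail to reject H₀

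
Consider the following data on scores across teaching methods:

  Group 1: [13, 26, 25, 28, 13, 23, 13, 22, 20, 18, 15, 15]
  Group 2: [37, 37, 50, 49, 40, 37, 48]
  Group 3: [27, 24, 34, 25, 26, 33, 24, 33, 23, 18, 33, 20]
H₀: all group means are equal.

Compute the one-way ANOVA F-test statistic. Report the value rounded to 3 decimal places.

test statistic = 38.302

Group means [19.25, 42.57, 26.67], grand mean 27.387
SSB = Σnᵢ(x̄ᵢ−x̄)² = 2414.724; SSW = ΣΣ(x−x̄ᵢ)² = 882.631
MSB = 2414.724/2 = 1207.3619; MSW = 882.631/28 = 31.5225
F = MSB/MSW = 38.3016
df = (2, 28)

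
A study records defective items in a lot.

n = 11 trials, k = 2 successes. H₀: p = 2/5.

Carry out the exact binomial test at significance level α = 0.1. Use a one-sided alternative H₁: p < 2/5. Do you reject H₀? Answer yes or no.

reject H₀: no

Exact binomial: n=11, k=2, p₀=2/5=0.4000
P(X≤2) from Σ C(n,i)·p₀^i·(1−p₀)^(n−i)
p-value (one-sided, H₁ less) = 0.11892
At α=0.1: p ≥ α → fail to reject H₀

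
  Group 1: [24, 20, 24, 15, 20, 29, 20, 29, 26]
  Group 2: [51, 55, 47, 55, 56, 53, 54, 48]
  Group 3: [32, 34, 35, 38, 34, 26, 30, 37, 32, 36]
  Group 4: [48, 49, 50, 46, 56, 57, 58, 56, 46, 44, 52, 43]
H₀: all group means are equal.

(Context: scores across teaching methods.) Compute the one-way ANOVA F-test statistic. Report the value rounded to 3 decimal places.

test statistic = 95.842

Group means [23.00, 52.38, 33.40, 50.42], grand mean 40.128
SSB = Σnᵢ(x̄ᵢ−x̄)² = 5563.167; SSW = ΣΣ(x−x̄ᵢ)² = 677.192
MSB = 5563.167/3 = 1854.3891; MSW = 677.192/35 = 19.3483
F = MSB/MSW = 95.8423
df = (3, 35)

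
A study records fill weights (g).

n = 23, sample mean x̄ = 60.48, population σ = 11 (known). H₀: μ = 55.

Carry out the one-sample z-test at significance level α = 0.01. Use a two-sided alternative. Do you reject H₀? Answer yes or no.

SE = σ/√n = 11/√23 = 2.2937
z = (x̄−μ₀)/SE = (60.48−55)/2.2937 = 2.3892
p-value (two-sided) = 0.01689
At α=0.01: p ≥ α → fail to reject H₀

reject H₀: no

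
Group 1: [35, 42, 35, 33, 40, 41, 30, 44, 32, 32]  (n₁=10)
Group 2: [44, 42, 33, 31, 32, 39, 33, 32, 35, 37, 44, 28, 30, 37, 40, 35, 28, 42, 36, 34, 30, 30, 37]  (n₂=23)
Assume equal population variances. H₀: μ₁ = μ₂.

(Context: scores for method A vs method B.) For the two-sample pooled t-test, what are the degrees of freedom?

degrees of freedom = 31

df = n₁ + n₂ − 2 = 10 + 23 − 2 = 31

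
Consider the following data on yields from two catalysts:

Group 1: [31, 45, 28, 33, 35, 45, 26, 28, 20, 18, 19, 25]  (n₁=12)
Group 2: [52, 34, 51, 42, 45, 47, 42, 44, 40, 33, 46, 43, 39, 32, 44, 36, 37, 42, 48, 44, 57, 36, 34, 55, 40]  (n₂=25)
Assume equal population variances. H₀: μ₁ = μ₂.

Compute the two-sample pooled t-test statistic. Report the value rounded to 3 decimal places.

test statistic = -4.954

x̄₁=29.417, s₁=9.020, n₁=12
x̄₂=42.520, s₂=6.740, n₂=25
s_p² = [11·9.020² + 24·6.740²]/35 = 56.7188
SE = √(s_p²·(1/12+1/25)) = 2.6449
t = (29.417−42.520)/2.6449 = -4.9543
df = 35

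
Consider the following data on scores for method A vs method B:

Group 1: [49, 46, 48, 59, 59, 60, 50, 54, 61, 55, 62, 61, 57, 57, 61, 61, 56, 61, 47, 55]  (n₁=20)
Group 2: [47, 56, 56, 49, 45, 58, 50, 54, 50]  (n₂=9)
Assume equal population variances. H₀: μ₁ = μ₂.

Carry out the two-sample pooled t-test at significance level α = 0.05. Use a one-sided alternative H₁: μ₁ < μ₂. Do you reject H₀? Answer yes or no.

x̄₁=55.950, s₁=5.296, n₁=20
x̄₂=51.667, s₂=4.500, n₂=9
s_p² = [19·5.296² + 8·4.500²]/27 = 25.7389
SE = √(s_p²·(1/20+1/9)) = 2.0364
t = (55.950−51.667)/2.0364 = 2.1034
df = 27
p-value (one-sided, H₁ less) = 0.97756
At α=0.05: p ≥ α → fail to reject H₀

reject H₀: no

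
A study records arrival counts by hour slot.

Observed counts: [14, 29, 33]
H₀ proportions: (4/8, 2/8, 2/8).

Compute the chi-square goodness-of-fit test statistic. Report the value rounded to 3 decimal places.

n = 76; E_i = n·p_i = [38.00, 19.00, 19.00]
χ² = (14−38.00)²/38.00 + (29−19.00)²/19.00 + (33−19.00)²/19.00 = 30.7368
df = 2

test statistic = 30.737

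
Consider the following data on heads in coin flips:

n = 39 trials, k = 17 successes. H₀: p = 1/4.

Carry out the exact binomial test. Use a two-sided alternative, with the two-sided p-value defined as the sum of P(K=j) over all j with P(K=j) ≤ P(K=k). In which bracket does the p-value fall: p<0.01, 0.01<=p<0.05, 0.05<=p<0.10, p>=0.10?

Exact binomial: n=39, k=17, p₀=1/4=0.2500
P(X=j) = C(n,j)·p₀^j·(1−p₀)^(n−j); p = Σ P(X=j) over j with P(X=j) ≤ P(X=17)
p-value (two-sided) = 0.01445
→ bracket: 0.01<=p<0.05

p-value bracket: 0.01<=p<0.05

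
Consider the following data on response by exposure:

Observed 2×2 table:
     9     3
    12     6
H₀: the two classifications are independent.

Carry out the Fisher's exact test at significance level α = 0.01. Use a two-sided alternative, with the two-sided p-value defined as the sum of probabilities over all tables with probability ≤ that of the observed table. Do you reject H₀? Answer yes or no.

reject H₀: no

Margins: r₁=12, r₂=18, c₁=21, c₂=9, n=30
p_obs = C(12,9)·C(18,12)/C(30,21); sum pmf over tables with pmf ≤ p_obs
p-value (two-sided) = 0.70356
At α=0.01: p ≥ α → fail to reject H₀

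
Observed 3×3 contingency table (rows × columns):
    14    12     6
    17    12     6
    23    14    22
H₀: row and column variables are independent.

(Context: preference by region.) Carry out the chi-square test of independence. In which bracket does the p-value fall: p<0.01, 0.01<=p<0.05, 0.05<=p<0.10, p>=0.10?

Row totals [32, 35, 59], col totals [54, 38, 34], n=126
χ² = (14−13.71)²/13.71 + (12−9.65)²/9.65 + (6−8.63)²/8.63 + (17−15.00)²/15.00 + (12−10.56)²/10.56 + (6−9.44)²/9.44 + (23−25.29)²/25.29 + (14−17.79)²/17.79 + (22−15.92)²/15.92 = 6.4392
df = 4
p-value (upper-tail) = 0.16866
→ bracket: p>=0.10

p-value bracket: p>=0.10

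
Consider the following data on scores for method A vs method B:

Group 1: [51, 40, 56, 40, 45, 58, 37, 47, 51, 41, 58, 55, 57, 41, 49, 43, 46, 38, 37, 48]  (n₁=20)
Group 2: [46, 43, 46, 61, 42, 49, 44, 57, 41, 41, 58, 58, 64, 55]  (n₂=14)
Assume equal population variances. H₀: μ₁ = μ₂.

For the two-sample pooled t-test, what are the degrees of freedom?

df = n₁ + n₂ − 2 = 20 + 14 − 2 = 32

degrees of freedom = 32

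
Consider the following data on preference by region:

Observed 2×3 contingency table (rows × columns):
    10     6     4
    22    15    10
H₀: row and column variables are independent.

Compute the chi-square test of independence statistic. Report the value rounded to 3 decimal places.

Row totals [20, 47], col totals [32, 21, 14], n=67
χ² = (10−9.55)²/9.55 + (6−6.27)²/6.27 + (4−4.18)²/4.18 + (22−22.45)²/22.45 + (15−14.73)²/14.73 + (10−9.82)²/9.82 = 0.0573
df = 2

test statistic = 0.057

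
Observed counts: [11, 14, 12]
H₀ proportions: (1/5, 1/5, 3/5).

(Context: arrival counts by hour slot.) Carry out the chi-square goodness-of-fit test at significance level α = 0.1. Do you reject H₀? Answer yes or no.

n = 37; E_i = n·p_i = [7.40, 7.40, 22.20]
χ² = (11−7.40)²/7.40 + (14−7.40)²/7.40 + (12−22.20)²/22.20 = 12.3243
df = 2
p-value (upper-tail) = 0.00211
At α=0.1: p < α → reject H₀

reject H₀: yes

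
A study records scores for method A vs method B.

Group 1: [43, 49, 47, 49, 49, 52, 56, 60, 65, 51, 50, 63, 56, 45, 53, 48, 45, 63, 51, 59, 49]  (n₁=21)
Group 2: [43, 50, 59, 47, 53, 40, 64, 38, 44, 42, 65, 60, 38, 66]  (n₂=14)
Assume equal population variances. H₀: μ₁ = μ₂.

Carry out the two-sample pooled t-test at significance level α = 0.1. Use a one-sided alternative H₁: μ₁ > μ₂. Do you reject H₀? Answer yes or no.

x̄₁=52.524, s₁=6.377, n₁=21
x̄₂=50.643, s₂=10.404, n₂=14
s_p² = [20·6.377² + 13·10.404²]/33 = 67.2864
SE = √(s_p²·(1/21+1/14)) = 2.8302
t = (52.524−50.643)/2.8302 = 0.6646
df = 33
p-value (one-sided, H₁ greater) = 0.25547
At α=0.1: p ≥ α → fail to reject H₀

reject H₀: no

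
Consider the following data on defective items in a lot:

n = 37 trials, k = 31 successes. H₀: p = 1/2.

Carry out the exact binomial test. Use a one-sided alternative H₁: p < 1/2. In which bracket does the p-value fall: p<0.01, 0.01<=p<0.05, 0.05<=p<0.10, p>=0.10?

p-value bracket: p>=0.10

Exact binomial: n=37, k=31, p₀=1/2=0.5000
P(X≤31) from Σ C(n,i)·p₀^i·(1−p₀)^(n−i)
p-value (one-sided, H₁ less) = 1.00000
→ bracket: p>=0.10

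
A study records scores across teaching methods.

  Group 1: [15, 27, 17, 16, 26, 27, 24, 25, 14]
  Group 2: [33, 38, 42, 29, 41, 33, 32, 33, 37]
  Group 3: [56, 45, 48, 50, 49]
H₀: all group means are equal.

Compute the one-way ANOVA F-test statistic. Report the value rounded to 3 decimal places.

Group means [21.22, 35.33, 49.60], grand mean 32.913
SSB = Σnᵢ(x̄ᵢ−x̄)² = 2675.071; SSW = ΣΣ(x−x̄ᵢ)² = 466.756
MSB = 2675.071/2 = 1337.5353; MSW = 466.756/20 = 23.3378
F = MSB/MSW = 57.3120
df = (2, 20)

test statistic = 57.312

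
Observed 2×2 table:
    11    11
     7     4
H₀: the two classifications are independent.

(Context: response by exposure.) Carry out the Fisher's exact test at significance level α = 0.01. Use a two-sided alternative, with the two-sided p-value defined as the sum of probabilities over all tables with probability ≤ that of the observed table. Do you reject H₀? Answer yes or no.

Margins: r₁=22, r₂=11, c₁=18, c₂=15, n=33
p_obs = C(22,11)·C(11,7)/C(33,18); sum pmf over tables with pmf ≤ p_obs
p-value (two-sided) = 0.71195
At α=0.01: p ≥ α → fail to reject H₀

reject H₀: no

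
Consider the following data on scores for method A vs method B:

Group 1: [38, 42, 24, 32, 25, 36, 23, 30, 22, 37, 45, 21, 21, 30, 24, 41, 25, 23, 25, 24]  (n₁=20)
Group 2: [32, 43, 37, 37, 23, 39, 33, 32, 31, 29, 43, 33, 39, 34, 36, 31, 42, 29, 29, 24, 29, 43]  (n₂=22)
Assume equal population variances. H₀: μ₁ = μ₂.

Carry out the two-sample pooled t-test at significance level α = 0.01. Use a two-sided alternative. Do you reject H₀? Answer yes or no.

x̄₁=29.400, s₁=7.755, n₁=20
x̄₂=34.000, s₂=5.888, n₂=22
s_p² = [19·7.755² + 21·5.888²]/40 = 46.7700
SE = √(s_p²·(1/20+1/22)) = 2.1129
t = (29.400−34.000)/2.1129 = -2.1771
df = 40
p-value (two-sided) = 0.03543
At α=0.01: p ≥ α → fail to reject H₀

reject H₀: no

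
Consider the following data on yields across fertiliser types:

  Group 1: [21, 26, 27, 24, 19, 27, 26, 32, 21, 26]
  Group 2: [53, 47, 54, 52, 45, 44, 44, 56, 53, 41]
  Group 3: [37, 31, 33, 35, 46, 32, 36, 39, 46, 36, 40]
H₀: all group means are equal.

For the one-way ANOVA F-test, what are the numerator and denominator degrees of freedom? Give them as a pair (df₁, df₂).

k = 3 groups, N = 31 total
df = (k−1, N−k) = (3−1, 31−3) = (2, 28)

degrees of freedom = [2, 28]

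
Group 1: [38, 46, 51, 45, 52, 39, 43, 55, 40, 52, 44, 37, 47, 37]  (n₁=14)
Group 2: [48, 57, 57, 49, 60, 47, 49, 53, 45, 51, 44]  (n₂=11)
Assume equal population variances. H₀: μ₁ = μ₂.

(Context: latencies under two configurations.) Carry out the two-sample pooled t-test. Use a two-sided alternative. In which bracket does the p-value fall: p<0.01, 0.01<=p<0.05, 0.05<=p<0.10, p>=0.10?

p-value bracket: 0.01<=p<0.05

x̄₁=44.714, s₁=6.082, n₁=14
x̄₂=50.909, s₂=5.243, n₂=11
s_p² = [13·6.082² + 10·5.243²]/23 = 32.8594
SE = √(s_p²·(1/14+1/11)) = 2.3096
t = (44.714−50.909)/2.3096 = -2.6822
df = 23
p-value (two-sided) = 0.01331
→ bracket: 0.01<=p<0.05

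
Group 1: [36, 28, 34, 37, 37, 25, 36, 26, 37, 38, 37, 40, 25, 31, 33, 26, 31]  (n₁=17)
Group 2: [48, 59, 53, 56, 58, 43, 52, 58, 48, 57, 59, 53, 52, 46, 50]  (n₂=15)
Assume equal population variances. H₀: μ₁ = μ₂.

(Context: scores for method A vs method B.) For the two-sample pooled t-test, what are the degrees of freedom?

degrees of freedom = 30

df = n₁ + n₂ − 2 = 17 + 15 − 2 = 30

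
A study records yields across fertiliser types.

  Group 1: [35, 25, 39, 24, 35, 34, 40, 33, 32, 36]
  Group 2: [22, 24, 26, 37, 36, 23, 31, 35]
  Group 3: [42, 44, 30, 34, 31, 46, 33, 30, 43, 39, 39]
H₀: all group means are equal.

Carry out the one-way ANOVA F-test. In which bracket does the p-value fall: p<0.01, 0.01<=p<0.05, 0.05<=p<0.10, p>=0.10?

p-value bracket: 0.01<=p<0.05

Group means [33.30, 29.25, 37.36], grand mean 33.724
SSB = Σnᵢ(x̄ᵢ−x̄)² = 307.648; SSW = ΣΣ(x−x̄ᵢ)² = 876.145
MSB = 307.648/2 = 153.8238; MSW = 876.145/26 = 33.6979
F = MSB/MSW = 4.5648
df = (2, 26)
p-value (upper-tail) = 0.01999
→ bracket: 0.01<=p<0.05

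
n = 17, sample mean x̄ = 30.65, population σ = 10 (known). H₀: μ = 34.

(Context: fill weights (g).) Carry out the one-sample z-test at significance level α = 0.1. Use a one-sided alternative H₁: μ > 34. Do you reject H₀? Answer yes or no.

SE = σ/√n = 10/√17 = 2.4254
z = (x̄−μ₀)/SE = (30.65−34)/2.4254 = -1.3812
p-value (one-sided, H₁ greater) = 0.91640
At α=0.1: p ≥ α → fail to reject H₀

reject H₀: no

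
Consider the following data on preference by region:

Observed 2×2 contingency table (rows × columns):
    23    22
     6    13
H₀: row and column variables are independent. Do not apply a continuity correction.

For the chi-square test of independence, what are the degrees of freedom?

df = (r−1)(c−1) = (2−1)·(2−1) = 1

degrees of freedom = 1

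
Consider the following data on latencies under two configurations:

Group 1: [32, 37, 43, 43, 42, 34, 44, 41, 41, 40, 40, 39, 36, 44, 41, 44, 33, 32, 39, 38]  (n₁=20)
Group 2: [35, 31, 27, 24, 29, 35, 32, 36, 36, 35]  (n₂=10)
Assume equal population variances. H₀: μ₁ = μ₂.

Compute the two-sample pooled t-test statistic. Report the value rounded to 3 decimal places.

x̄₁=39.150, s₁=3.990, n₁=20
x̄₂=32.000, s₂=4.190, n₂=10
s_p² = [19·3.990² + 9·4.190²]/28 = 16.4482
SE = √(s_p²·(1/20+1/10)) = 1.5707
t = (39.150−32.000)/1.5707 = 4.5520
df = 28

test statistic = 4.552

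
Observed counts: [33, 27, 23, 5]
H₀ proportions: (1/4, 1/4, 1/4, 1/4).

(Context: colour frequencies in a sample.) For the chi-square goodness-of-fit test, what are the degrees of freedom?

degrees of freedom = 3

df = k − 1 = 4 − 1 = 3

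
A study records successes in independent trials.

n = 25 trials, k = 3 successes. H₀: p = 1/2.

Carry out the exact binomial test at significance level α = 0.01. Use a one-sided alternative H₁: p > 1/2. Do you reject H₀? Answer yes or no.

reject H₀: no

Exact binomial: n=25, k=3, p₀=1/2=0.5000
P(X≥3) from Σ C(n,i)·p₀^i·(1−p₀)^(n−i)
p-value (one-sided, H₁ greater) = 0.99999
At α=0.01: p ≥ α → fail to reject H₀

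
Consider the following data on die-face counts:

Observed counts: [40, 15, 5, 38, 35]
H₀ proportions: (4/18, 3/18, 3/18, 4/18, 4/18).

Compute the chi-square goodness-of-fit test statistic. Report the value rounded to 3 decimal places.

n = 133; E_i = n·p_i = [29.56, 22.17, 22.17, 29.56, 29.56]
χ² = (40−29.56)²/29.56 + (15−22.17)²/22.17 + (5−22.17)²/22.17 + (38−29.56)²/29.56 + (35−29.56)²/29.56 = 22.7180
df = 4

test statistic = 22.718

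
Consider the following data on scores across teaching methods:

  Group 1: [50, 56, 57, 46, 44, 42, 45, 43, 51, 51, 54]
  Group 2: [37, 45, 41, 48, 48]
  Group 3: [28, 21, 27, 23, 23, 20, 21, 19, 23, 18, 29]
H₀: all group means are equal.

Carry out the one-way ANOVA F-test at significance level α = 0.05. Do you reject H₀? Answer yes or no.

Group means [49.00, 43.80, 22.91], grand mean 37.407
SSB = Σnᵢ(x̄ᵢ−x̄)² = 3994.809; SSW = ΣΣ(x−x̄ᵢ)² = 507.709
MSB = 3994.809/2 = 1997.4047; MSW = 507.709/24 = 21.1545
F = MSB/MSW = 94.4196
df = (2, 24)
p-value (upper-tail) = 0.00000
At α=0.05: p < α → reject H₀

reject H₀: yes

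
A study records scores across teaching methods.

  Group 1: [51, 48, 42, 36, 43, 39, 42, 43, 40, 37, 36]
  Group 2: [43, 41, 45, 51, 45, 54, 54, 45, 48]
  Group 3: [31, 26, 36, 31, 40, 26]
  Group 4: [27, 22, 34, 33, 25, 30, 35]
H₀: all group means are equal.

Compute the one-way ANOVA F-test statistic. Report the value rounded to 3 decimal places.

Group means [41.55, 47.33, 31.67, 29.43], grand mean 38.758
SSB = Σnᵢ(x̄ᵢ−x̄)² = 1658.286; SSW = ΣΣ(x−x̄ᵢ)² = 703.775
MSB = 1658.286/3 = 552.7619; MSW = 703.775/29 = 24.2681
F = MSB/MSW = 22.7773
df = (3, 29)

test statistic = 22.777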